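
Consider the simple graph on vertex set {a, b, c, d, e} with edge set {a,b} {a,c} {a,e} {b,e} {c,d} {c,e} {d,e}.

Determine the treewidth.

A width-2 tree decomposition is:
Bags: B1 = {c, d, e}  B2 = {a, c, e}  B3 = {a, b, e}
Tree: B1–B2, B2–B3
The largest bag has 3 vertices, giving width 2; this decomposition certifies tw(G) ≤ 2. For the lower bound, the 3 vertices {c, d, e} are pairwise adjacent, and any tree decomposition puts a clique entirely inside one bag — forcing width ≥ 2. Hence tw(G) = 2 exactly.

2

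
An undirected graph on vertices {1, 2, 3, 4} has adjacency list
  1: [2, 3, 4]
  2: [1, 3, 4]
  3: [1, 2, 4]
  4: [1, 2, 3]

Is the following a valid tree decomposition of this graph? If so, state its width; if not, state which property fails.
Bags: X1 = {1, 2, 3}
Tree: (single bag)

A tree decomposition must satisfy three properties: every vertex lies in some bag; for every edge, both endpoints lie together in some bag; and for every vertex, the bags containing it form a connected subtree. Here vertex 4 appears in no bag, so the decomposition is invalid.

No — vertex 4 appears in no bag.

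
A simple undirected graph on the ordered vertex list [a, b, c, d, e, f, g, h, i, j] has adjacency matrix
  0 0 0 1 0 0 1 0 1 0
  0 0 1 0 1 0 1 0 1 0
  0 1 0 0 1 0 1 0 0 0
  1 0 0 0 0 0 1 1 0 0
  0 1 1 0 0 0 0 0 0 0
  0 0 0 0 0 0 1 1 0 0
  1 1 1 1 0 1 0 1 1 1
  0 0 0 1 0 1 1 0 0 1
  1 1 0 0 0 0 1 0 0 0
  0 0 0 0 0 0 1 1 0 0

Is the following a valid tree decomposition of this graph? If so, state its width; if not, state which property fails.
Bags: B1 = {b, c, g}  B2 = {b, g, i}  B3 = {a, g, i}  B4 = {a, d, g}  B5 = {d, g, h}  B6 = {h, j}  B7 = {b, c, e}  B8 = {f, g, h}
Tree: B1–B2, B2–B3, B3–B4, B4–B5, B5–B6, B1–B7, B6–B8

A tree decomposition must satisfy three properties: every vertex lies in some bag; for every edge, both endpoints lie together in some bag; and for every vertex, the bags containing it form a connected subtree. Here edge (g,j) lies in no bag, so the decomposition is invalid.

No — edge (g,j) lies in no bag.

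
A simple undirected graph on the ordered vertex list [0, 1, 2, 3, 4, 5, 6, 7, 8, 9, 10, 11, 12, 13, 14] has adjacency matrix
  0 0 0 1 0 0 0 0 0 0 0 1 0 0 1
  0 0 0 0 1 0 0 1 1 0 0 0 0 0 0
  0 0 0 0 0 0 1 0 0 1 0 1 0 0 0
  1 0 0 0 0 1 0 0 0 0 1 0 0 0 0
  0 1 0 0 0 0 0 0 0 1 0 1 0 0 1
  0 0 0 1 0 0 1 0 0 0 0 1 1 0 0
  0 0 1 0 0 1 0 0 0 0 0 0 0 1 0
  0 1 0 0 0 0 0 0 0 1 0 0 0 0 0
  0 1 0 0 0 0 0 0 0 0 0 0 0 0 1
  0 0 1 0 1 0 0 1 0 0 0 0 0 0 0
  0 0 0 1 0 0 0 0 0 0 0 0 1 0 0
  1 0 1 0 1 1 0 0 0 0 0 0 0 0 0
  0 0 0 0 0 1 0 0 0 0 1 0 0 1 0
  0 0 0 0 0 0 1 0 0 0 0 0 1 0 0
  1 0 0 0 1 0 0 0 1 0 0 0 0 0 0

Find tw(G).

A width-3 tree decomposition is:
Bags: B1 = {6, 10, 12, 13}  B2 = {5, 6, 10, 12}  B3 = {3, 5, 6, 10}  B4 = {2, 3, 5, 6}  B5 = {2, 3, 5, 11}  B6 = {0, 2, 3, 11}  B7 = {0, 2, 9, 11}  B8 = {0, 4, 9, 11}  B9 = {0, 4, 9, 14}  B10 = {4, 7, 9, 14}  B11 = {1, 4, 7, 14}  B12 = {1, 7, 8, 14}
Tree: B1–B2, B2–B3, B3–B4, B4–B5, B5–B6, B6–B7, B7–B8, B8–B9, B9–B10, B10–B11, B11–B12
Each bag holds 4 vertices, so the decomposition has width 3, which upper-bounds the treewidth. For the lower bound: the 4 vertex sets {10,12,13}, {6}, {5}, {0,2,3,11} are disjoint, each induces a connected subgraph, and every pair is joined by at least one edge of G. Contracting each set to a single vertex therefore yields K_{4} as a minor, and since treewidth is minor-monotone, tw(G) ≥ tw(K_{4}) = 3. Therefore the treewidth is 3.

3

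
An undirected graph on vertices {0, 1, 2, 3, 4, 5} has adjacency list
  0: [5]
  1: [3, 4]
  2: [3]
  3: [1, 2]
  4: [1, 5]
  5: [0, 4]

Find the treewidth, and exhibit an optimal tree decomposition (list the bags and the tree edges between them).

Treewidth 1.
Bags: B1 = {2, 3}  B2 = {1, 3}  B3 = {1, 4}  B4 = {4, 5}  B5 = {0, 5}
Tree: B1–B2, B2–B3, B3–B4, B4–B5

Each bag holds 2 vertices, so the decomposition has width 1, which upper-bounds the treewidth. Any graph with an edge has treewidth ≥ 1, and G has the edge 2–3. Hence tw(G) = 1 exactly.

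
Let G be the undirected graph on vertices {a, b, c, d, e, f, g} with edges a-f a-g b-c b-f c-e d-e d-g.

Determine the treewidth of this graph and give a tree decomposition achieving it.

The largest bag has 3 vertices, giving width 2; this decomposition certifies tw(G) ≤ 2. The edges g–a–f–b–c–e–d–g form a cycle, so G is not a tree and its treewidth is at least 2. Therefore the treewidth is 2.

Treewidth 2.
One optimal decomposition is:
Bags: B1 = {a, f, g}  B2 = {b, f, g}  B3 = {b, c, g}  B4 = {c, e, g}  B5 = {d, e, g}
Tree: B1–B2, B2–B3, B3–B4, B4–B5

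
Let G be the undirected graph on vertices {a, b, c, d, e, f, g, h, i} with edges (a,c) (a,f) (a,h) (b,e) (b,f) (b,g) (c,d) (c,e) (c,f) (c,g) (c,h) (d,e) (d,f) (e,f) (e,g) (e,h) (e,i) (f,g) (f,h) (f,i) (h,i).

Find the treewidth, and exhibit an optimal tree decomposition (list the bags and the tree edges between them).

The largest bag has 4 vertices, giving width 3; this decomposition certifies tw(G) ≤ 3. Conversely, {c, d, e, f} is a clique of size 4, and the vertices of any clique must share a bag in every tree decomposition; so some bag has ≥ 4 vertices and tw(G) ≥ 3. The upper and lower bounds meet at 3, so that is the treewidth.

Treewidth 3.
One such decomposition:
Bags: B1 = {e, f, h, i}  B2 = {c, e, f, h}  B3 = {c, d, e, f}  B4 = {c, e, f, g}  B5 = {a, c, f, h}  B6 = {b, e, f, g}
Tree: B1–B2, B2–B3, B2–B4, B2–B5, B4–B6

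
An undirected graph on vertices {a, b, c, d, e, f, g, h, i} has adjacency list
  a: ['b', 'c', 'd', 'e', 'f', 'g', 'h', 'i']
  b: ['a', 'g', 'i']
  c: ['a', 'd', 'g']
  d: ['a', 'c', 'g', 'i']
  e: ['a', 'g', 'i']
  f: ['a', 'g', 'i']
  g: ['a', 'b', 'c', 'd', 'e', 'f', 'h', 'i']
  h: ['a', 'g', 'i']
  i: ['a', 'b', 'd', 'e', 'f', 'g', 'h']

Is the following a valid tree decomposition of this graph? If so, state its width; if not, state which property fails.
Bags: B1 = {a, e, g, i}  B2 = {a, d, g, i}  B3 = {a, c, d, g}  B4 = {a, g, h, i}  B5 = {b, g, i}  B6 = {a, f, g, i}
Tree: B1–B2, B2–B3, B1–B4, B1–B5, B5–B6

No — edge (a,b) lies in no bag.

A tree decomposition must satisfy three properties: every vertex lies in some bag; for every edge, both endpoints lie together in some bag; and for every vertex, the bags containing it form a connected subtree. Here edge (a,b) lies in no bag, so the decomposition is invalid.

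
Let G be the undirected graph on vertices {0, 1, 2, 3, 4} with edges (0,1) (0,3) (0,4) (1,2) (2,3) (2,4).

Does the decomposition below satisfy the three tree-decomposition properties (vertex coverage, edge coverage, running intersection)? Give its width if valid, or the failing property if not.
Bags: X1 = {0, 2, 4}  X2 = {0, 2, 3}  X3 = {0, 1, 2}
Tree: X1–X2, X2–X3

Vertex coverage: the bags together contain {0, 1, 2, 3, 4}, the full vertex set. Edge coverage: each edge of G has both endpoints in at least one bag. Running intersection: for every vertex, the bags containing it form a connected subtree. All three properties hold, so this is a valid tree decomposition of width max|bag| − 1 = 2, and hence tw(G) ≤ 2.

Yes; width 2.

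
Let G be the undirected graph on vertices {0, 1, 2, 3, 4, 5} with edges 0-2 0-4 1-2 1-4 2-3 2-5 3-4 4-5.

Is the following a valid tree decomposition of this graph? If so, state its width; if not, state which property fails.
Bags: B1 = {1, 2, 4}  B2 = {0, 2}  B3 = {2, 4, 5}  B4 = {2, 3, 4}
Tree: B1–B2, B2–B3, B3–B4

No — edge (4,0) lies in no bag.

A tree decomposition must satisfy three properties: every vertex lies in some bag; for every edge, both endpoints lie together in some bag; and for every vertex, the bags containing it form a connected subtree. Here edge (4,0) lies in no bag, so the decomposition is invalid.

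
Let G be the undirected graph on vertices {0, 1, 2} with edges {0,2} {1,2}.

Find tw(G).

A width-1 tree decomposition is:
Bags: B1 = {0, 2}  B2 = {1, 2}
Tree: B1–B2
The largest bag has 2 vertices, giving width 1; this decomposition certifies tw(G) ≤ 1. Since G has at least one edge (e.g. 2–0), it is not an edgeless graph, so tw(G) ≥ 1. Therefore the treewidth is 1.

1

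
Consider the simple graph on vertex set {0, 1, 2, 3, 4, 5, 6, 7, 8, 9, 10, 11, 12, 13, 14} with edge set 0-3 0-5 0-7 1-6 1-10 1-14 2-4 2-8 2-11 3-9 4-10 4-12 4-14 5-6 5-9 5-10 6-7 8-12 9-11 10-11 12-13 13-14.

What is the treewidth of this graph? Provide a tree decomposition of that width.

Every bag has size at most 4, so the width is 4 − 1 = 3 and tw(G) ≤ 3. For the lower bound: the 4 vertex sets {0,3,7}, {9}, {5}, {1,6,10,11} are disjoint, each induces a connected subgraph, and every pair is joined by at least one edge of G. Contracting each set to a single vertex therefore yields K_{4} as a minor, and since treewidth is minor-monotone, tw(G) ≥ tw(K_{4}) = 3. Combining the bounds, tw(G) = 3.

Treewidth 3.
One such decomposition:
Bags: B1 = {0, 3, 7, 9}  B2 = {0, 5, 7, 9}  B3 = {5, 6, 7, 9}  B4 = {5, 6, 9, 11}  B5 = {5, 6, 10, 11}  B6 = {1, 6, 10, 11}  B7 = {1, 2, 10, 11}  B8 = {1, 2, 4, 10}  B9 = {1, 2, 4, 14}  B10 = {2, 4, 8, 14}  B11 = {4, 8, 12, 14}  B12 = {8, 12, 13, 14}
Tree: B1–B2, B2–B3, B3–B4, B4–B5, B5–B6, B6–B7, B7–B8, B8–B9, B9–B10, B10–B11, B11–B12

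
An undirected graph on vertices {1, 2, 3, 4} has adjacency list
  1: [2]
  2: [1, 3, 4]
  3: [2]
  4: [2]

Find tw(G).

1

A width-1 tree decomposition is:
Bags: B1 = {2, 3}  B2 = {2, 4}  B3 = {1, 2}
Tree: B1–B2, B2–B3
The largest bag has 2 vertices, giving width 1; this decomposition certifies tw(G) ≤ 1. Any graph with an edge has treewidth ≥ 1, and G has the edge 2–3. Combining the bounds, tw(G) = 1.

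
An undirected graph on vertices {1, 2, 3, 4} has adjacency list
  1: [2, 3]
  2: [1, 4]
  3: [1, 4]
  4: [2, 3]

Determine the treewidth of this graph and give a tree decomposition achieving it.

Treewidth 2.
One optimal decomposition is:
Bags: B1 = {1, 3, 4}  B2 = {1, 2, 4}
Tree: B1–B2

Each bag holds 3 vertices, so the decomposition has width 2, which upper-bounds the treewidth. For the lower bound, G contains the cycle 1–3–4–2–1, so G is not a forest; only forests have treewidth ≤ 1, hence tw(G) ≥ 2. Combining the bounds, tw(G) = 2.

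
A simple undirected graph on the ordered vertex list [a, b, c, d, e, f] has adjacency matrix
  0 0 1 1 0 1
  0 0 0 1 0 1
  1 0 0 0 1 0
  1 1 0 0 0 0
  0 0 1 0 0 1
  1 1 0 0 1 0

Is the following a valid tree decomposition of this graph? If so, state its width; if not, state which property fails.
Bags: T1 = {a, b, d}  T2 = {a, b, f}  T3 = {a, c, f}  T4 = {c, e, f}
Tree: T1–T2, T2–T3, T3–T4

Yes; width 2.

Every vertex of G appears in some bag (union = {a, b, c, d, e, f}); every edge is covered by a bag; and for each vertex v the set of bags containing v is connected in the bag tree. The decomposition is therefore valid. The largest bag has 3 vertices, so the width is 2.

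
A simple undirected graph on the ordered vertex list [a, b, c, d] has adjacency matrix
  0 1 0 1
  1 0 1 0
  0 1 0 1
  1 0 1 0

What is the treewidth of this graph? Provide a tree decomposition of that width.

Every bag has size at most 3, so the width is 3 − 1 = 2 and tw(G) ≤ 2. The edges b–c–d–a–b form a cycle, so G is not a tree and its treewidth is at least 2. Combining the bounds, tw(G) = 2.

Treewidth 2.
One such decomposition:
Bags: B1 = {b, c, d}  B2 = {a, b, d}
Tree: B1–B2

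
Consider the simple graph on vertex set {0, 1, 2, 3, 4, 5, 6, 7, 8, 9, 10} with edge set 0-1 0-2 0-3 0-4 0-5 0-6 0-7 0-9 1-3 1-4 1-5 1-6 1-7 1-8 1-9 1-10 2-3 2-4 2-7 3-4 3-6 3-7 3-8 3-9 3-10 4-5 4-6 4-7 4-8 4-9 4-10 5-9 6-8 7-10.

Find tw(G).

4

A width-4 tree decomposition is:
Bags: B1 = {0, 1, 3, 4, 9}  B2 = {0, 1, 4, 5, 9}  B3 = {0, 1, 3, 4, 7}  B4 = {0, 1, 3, 4, 6}  B5 = {1, 3, 4, 7, 10}  B6 = {1, 3, 4, 6, 8}  B7 = {0, 2, 3, 4, 7}
Tree: B1–B2, B1–B3, B3–B4, B3–B5, B4–B6, B3–B7
Each bag holds 5 vertices, so the decomposition has width 4, which upper-bounds the treewidth. For the lower bound, the 5 vertices {0, 1, 3, 4, 9} are pairwise adjacent, and any tree decomposition puts a clique entirely inside one bag — forcing width ≥ 4. The upper and lower bounds meet at 4, so that is the treewidth.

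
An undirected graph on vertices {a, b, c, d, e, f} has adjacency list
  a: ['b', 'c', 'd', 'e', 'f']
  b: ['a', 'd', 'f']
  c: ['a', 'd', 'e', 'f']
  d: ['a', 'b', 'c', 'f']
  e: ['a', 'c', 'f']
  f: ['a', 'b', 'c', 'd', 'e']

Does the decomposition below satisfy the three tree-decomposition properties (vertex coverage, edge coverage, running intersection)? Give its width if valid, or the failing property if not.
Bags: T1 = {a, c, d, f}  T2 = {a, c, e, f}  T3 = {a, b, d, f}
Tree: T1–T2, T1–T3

Vertex coverage: the bags together contain {a, b, c, d, e, f}, the full vertex set. Edge coverage: each edge of G has both endpoints in at least one bag. Running intersection: for every vertex, the bags containing it form a connected subtree. All three properties hold, so this is a valid tree decomposition of width max|bag| − 1 = 3, and hence tw(G) ≤ 3.

Yes; width 3.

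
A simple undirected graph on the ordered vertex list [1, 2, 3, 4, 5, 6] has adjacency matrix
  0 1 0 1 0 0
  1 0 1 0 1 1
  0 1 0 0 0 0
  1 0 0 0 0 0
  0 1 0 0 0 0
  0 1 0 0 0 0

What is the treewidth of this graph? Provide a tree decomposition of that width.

Every bag has size at most 2, so the width is 2 − 1 = 1 and tw(G) ≤ 1. Since G has at least one edge (e.g. 2–1), it is not an edgeless graph, so tw(G) ≥ 1. Combining the bounds, tw(G) = 1.

Treewidth 1.
One optimal decomposition is:
Bags: B1 = {1, 2}  B2 = {2, 6}  B3 = {1, 4}  B4 = {2, 3}  B5 = {2, 5}
Tree: B1–B2, B1–B3, B2–B4, B4–B5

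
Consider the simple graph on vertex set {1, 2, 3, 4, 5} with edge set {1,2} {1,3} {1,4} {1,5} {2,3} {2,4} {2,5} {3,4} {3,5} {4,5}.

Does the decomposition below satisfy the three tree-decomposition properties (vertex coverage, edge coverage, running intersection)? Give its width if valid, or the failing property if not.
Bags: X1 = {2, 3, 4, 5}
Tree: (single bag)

No — vertex 1 appears in no bag.

A tree decomposition must satisfy three properties: every vertex lies in some bag; for every edge, both endpoints lie together in some bag; and for every vertex, the bags containing it form a connected subtree. Here vertex 1 appears in no bag, so the decomposition is invalid.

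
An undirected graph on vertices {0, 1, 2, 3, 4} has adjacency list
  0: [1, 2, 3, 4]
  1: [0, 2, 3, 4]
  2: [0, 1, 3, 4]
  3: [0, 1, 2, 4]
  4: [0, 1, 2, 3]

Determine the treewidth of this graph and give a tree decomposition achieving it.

A single bag containing all 5 vertices is trivially a valid decomposition of width 4. On the other hand G contains the 5-clique {0, 1, 2, 3, 4}. A clique must lie in a single bag of any decomposition, so no decomposition can have width below 4. Therefore the treewidth is 4.

Treewidth 4.
One optimal decomposition is:
Bags: B1 = {0, 1, 2, 3, 4}
Tree: (single bag)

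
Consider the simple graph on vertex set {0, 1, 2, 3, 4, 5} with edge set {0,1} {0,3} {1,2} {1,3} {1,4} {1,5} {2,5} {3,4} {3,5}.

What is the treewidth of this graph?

A width-2 tree decomposition is:
Bags: B1 = {1, 2, 5}  B2 = {1, 3, 5}  B3 = {1, 3, 4}  B4 = {0, 1, 3}
Tree: B1–B2, B2–B3, B3–B4
The largest bag has 3 vertices, giving width 2; this decomposition certifies tw(G) ≤ 2. For the lower bound, the 3 vertices {1, 2, 5} are pairwise adjacent, and any tree decomposition puts a clique entirely inside one bag — forcing width ≥ 2. Hence tw(G) = 2 exactly.

2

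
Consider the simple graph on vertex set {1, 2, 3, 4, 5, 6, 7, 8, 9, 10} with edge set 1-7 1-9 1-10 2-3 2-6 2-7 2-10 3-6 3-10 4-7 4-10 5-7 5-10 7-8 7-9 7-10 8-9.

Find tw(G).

2

A width-2 tree decomposition is:
Bags: B1 = {2, 7, 10}  B2 = {5, 7, 10}  B3 = {4, 7, 10}  B4 = {2, 3, 10}  B5 = {1, 7, 10}  B6 = {2, 3, 6}  B7 = {1, 7, 9}  B8 = {7, 8, 9}
Tree: B1–B2, B2–B3, B1–B4, B3–B5, B4–B6, B5–B7, B7–B8
The largest bag has 3 vertices, giving width 2; this decomposition certifies tw(G) ≤ 2. On the other hand G contains the 3-clique {2, 3, 10}. A clique must lie in a single bag of any decomposition, so no decomposition can have width below 2. Therefore the treewidth is 2.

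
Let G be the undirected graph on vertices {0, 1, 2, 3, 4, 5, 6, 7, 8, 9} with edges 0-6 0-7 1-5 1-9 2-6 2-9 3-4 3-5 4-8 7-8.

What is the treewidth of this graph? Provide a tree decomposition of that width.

Each bag holds 3 vertices, so the decomposition has width 2, which upper-bounds the treewidth. Since 2–9–1–5–3–4–8–7–0–6–2 is a cycle in G, G is not acyclic. Forests are exactly the graphs of treewidth ≤ 1, so tw(G) ≥ 2. Combining the bounds, tw(G) = 2.

Treewidth 2.
One such decomposition:
Bags: B1 = {1, 2, 9}  B2 = {1, 2, 5}  B3 = {2, 3, 5}  B4 = {2, 3, 4}  B5 = {2, 4, 8}  B6 = {2, 7, 8}  B7 = {0, 2, 7}  B8 = {0, 2, 6}
Tree: B1–B2, B2–B3, B3–B4, B4–B5, B5–B6, B6–B7, B7–B8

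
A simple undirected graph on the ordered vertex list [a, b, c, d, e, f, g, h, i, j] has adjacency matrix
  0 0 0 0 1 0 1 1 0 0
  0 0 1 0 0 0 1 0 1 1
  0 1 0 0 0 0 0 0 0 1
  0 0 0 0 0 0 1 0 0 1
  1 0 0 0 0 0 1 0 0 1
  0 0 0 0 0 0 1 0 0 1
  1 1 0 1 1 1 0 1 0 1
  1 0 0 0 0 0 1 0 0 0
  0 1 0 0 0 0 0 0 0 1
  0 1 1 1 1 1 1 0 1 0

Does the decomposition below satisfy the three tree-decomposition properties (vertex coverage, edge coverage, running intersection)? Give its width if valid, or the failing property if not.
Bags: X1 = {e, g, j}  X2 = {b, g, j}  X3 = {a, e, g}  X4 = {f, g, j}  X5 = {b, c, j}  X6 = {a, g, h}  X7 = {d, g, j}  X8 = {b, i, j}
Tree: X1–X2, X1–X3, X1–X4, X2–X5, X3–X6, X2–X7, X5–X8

Every vertex of G appears in some bag (union = {a, b, c, d, e, f, g, h, i, j}); every edge is covered by a bag; and for each vertex v the set of bags containing v is connected in the bag tree. The decomposition is therefore valid. The largest bag has 3 vertices, so the width is 2.

Yes; width 2.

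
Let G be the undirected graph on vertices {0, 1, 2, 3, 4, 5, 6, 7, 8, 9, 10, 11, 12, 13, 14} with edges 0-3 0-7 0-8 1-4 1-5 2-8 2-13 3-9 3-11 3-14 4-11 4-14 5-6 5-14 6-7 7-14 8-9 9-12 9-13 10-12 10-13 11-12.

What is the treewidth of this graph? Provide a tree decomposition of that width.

Treewidth 3.
Bags: B1 = {2, 8, 10, 13}  B2 = {8, 9, 10, 13}  B3 = {8, 9, 10, 12}  B4 = {0, 8, 9, 12}  B5 = {0, 3, 9, 12}  B6 = {0, 3, 11, 12}  B7 = {0, 3, 7, 11}  B8 = {3, 7, 11, 14}  B9 = {4, 7, 11, 14}  B10 = {4, 6, 7, 14}  B11 = {4, 5, 6, 14}  B12 = {1, 4, 5, 6}
Tree: B1–B2, B2–B3, B3–B4, B4–B5, B5–B6, B6–B7, B7–B8, B8–B9, B9–B10, B10–B11, B11–B12

The largest bag has 4 vertices, giving width 3; this decomposition certifies tw(G) ≤ 3. For the lower bound: the 4 vertex sets {2,10,13}, {8}, {9}, {0,3,11,12} are disjoint, each induces a connected subgraph, and every pair is joined by at least one edge of G. Contracting each set to a single vertex therefore yields K_{4} as a minor, and since treewidth is minor-monotone, tw(G) ≥ tw(K_{4}) = 3. Therefore the treewidth is 3.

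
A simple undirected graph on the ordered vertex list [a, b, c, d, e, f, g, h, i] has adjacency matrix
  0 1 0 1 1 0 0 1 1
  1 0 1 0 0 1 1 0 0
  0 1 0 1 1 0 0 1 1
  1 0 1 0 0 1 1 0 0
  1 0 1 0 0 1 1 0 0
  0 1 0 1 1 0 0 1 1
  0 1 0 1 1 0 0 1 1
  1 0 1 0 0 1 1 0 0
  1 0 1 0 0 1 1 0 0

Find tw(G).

4

A width-4 tree decomposition is:
Bags: B1 = {a, b, c, f, g}  B2 = {a, c, d, f, g}  B3 = {a, c, f, g, i}  B4 = {a, c, f, g, h}  B5 = {a, c, e, f, g}
Tree: B1–B2, B2–B3, B3–B4, B4–B5
Each bag holds 5 vertices, so the decomposition has width 4, which upper-bounds the treewidth. For the lower bound: the 5 vertex sets {a,b}, {d,g}, {c,i}, {f}, {h} are disjoint, each induces a connected subgraph, and every pair is joined by at least one edge of G. Contracting each set to a single vertex therefore yields K_{5} as a minor, and since treewidth is minor-monotone, tw(G) ≥ tw(K_{5}) = 4. Hence tw(G) = 4 exactly.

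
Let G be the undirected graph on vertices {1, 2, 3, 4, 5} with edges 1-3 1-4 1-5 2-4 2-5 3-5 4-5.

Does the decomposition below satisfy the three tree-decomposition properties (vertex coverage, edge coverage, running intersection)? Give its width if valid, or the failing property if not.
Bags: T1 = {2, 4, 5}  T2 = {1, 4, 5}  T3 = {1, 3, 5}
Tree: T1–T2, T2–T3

Checking the three conditions: (i) the bags cover all of {1, 2, 3, 4, 5}; (ii) for each edge, some bag contains both endpoints; (iii) the bags containing any fixed vertex form a subtree. All hold, so the decomposition is valid with width 3 − 1 = 2.

Yes; width 2.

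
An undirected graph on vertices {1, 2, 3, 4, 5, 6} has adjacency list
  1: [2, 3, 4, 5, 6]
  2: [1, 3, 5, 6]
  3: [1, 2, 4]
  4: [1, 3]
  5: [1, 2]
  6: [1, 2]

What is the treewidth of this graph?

A width-2 tree decomposition is:
Bags: B1 = {1, 2, 3}  B2 = {1, 2, 6}  B3 = {1, 2, 5}  B4 = {1, 3, 4}
Tree: B1–B2, B1–B3, B1–B4
Each bag holds 3 vertices, so the decomposition has width 2, which upper-bounds the treewidth. On the other hand G contains the 3-clique {1, 2, 3}. A clique must lie in a single bag of any decomposition, so no decomposition can have width below 2. Combining the bounds, tw(G) = 2.

2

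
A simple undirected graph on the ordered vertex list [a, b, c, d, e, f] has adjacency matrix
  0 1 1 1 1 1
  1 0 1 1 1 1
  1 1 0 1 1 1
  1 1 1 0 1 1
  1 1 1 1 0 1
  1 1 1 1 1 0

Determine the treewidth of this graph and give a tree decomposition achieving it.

A single bag containing all 6 vertices is trivially a valid decomposition of width 5. For the lower bound, the 6 vertices {a, b, c, d, e, f} are pairwise adjacent, and any tree decomposition puts a clique entirely inside one bag — forcing width ≥ 5. The upper and lower bounds meet at 5, so that is the treewidth.

Treewidth 5.
One such decomposition:
Bags: B1 = {a, b, c, d, e, f}
Tree: (single bag)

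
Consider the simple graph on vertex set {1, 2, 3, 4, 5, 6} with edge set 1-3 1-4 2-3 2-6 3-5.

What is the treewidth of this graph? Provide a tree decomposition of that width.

Treewidth 1.
One such decomposition:
Bags: B1 = {1, 3}  B2 = {1, 4}  B3 = {2, 3}  B4 = {2, 6}  B5 = {3, 5}
Tree: B1–B2, B1–B3, B3–B4, B3–B5

Each bag holds 2 vertices, so the decomposition has width 1, which upper-bounds the treewidth. G has an edge, so its treewidth is at least 1. The upper and lower bounds meet at 1, so that is the treewidth.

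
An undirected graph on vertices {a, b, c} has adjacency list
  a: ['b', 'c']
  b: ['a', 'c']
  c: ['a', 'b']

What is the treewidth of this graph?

2

A width-2 tree decomposition is:
Bags: B1 = {a, b, c}
Tree: (single bag)
A single bag containing all 3 vertices is trivially a valid decomposition of width 2. On the other hand G contains the 3-clique {a, b, c}. A clique must lie in a single bag of any decomposition, so no decomposition can have width below 2. Therefore the treewidth is 2.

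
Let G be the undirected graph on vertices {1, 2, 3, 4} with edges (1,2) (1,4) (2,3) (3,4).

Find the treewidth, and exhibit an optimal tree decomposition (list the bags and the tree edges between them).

Each bag holds 3 vertices, so the decomposition has width 2, which upper-bounds the treewidth. The edges 2–1–4–3–2 form a cycle, so G is not a tree and its treewidth is at least 2. Hence tw(G) = 2 exactly.

Treewidth 2.
One such decomposition:
Bags: B1 = {1, 2, 4}  B2 = {2, 3, 4}
Tree: B1–B2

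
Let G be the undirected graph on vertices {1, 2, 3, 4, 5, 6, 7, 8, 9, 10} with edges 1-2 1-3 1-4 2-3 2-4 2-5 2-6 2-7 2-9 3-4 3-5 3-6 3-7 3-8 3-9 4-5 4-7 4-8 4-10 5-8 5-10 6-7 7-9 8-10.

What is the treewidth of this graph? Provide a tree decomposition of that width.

Treewidth 3.
One such decomposition:
Bags: B1 = {3, 4, 5, 8}  B2 = {2, 3, 4, 5}  B3 = {2, 3, 4, 7}  B4 = {1, 2, 3, 4}  B5 = {4, 5, 8, 10}  B6 = {2, 3, 6, 7}  B7 = {2, 3, 7, 9}
Tree: B1–B2, B2–B3, B3–B4, B1–B5, B3–B6, B3–B7

Each bag holds 4 vertices, so the decomposition has width 3, which upper-bounds the treewidth. Conversely, {4, 5, 8, 10} is a clique of size 4, and the vertices of any clique must share a bag in every tree decomposition; so some bag has ≥ 4 vertices and tw(G) ≥ 3. Combining the bounds, tw(G) = 3.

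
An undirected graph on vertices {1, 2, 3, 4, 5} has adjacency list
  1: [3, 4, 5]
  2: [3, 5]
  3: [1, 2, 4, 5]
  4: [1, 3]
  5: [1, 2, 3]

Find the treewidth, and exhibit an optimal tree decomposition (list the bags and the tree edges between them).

Treewidth 2.
One optimal decomposition is:
Bags: B1 = {1, 3, 5}  B2 = {2, 3, 5}  B3 = {1, 3, 4}
Tree: B1–B2, B1–B3

The largest bag has 3 vertices, giving width 2; this decomposition certifies tw(G) ≤ 2. Conversely, {1, 3, 4} is a clique of size 3, and the vertices of any clique must share a bag in every tree decomposition; so some bag has ≥ 3 vertices and tw(G) ≥ 2. Hence tw(G) = 2 exactly.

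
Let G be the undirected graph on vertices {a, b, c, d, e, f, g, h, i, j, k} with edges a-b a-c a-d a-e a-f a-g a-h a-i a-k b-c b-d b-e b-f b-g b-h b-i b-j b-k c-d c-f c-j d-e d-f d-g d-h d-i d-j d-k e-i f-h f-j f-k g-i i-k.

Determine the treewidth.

4

A width-4 tree decomposition is:
Bags: B1 = {a, b, d, g, i}  B2 = {a, b, d, i, k}  B3 = {a, b, d, e, i}  B4 = {a, b, d, f, k}  B5 = {a, b, d, f, h}  B6 = {a, b, c, d, f}  B7 = {b, c, d, f, j}
Tree: B1–B2, B2–B3, B2–B4, B4–B5, B5–B6, B6–B7
Each bag holds 5 vertices, so the decomposition has width 4, which upper-bounds the treewidth. Conversely, {b, c, d, f, j} is a clique of size 5, and the vertices of any clique must share a bag in every tree decomposition; so some bag has ≥ 5 vertices and tw(G) ≥ 4. Therefore the treewidth is 4.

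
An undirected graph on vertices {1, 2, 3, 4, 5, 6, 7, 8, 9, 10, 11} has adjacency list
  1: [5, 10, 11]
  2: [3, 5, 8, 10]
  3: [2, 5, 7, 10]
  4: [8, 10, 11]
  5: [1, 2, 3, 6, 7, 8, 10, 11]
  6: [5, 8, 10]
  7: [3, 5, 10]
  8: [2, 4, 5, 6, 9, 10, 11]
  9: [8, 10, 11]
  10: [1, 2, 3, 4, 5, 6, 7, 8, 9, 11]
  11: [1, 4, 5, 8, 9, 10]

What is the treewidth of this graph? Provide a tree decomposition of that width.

Every bag has size at most 4, so the width is 4 − 1 = 3 and tw(G) ≤ 3. For the lower bound, the 4 vertices {8, 9, 10, 11} are pairwise adjacent, and any tree decomposition puts a clique entirely inside one bag — forcing width ≥ 3. Therefore the treewidth is 3.

Treewidth 3.
One such decomposition:
Bags: B1 = {2, 5, 8, 10}  B2 = {5, 8, 10, 11}  B3 = {2, 3, 5, 10}  B4 = {4, 8, 10, 11}  B5 = {3, 5, 7, 10}  B6 = {1, 5, 10, 11}  B7 = {8, 9, 10, 11}  B8 = {5, 6, 8, 10}
Tree: B1–B2, B1–B3, B2–B4, B3–B5, B2–B6, B4–B7, B1–B8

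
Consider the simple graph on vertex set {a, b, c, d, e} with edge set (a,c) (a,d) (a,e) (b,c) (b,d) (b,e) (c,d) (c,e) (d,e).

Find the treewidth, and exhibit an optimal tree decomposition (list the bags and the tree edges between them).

The largest bag has 4 vertices, giving width 3; this decomposition certifies tw(G) ≤ 3. Conversely, {a, c, d, e} is a clique of size 4, and the vertices of any clique must share a bag in every tree decomposition; so some bag has ≥ 4 vertices and tw(G) ≥ 3. Hence tw(G) = 3 exactly.

Treewidth 3.
Bags: B1 = {a, c, d, e}  B2 = {b, c, d, e}
Tree: B1–B2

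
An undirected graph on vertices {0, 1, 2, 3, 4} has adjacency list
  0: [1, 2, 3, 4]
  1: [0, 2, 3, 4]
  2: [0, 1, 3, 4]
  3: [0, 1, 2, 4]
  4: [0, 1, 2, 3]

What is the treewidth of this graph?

4

A width-4 tree decomposition is:
Bags: B1 = {0, 1, 2, 3, 4}
Tree: (single bag)
A single bag containing all 5 vertices is trivially a valid decomposition of width 4. Conversely, {0, 1, 2, 3, 4} is a clique of size 5, and the vertices of any clique must share a bag in every tree decomposition; so some bag has ≥ 5 vertices and tw(G) ≥ 4. The upper and lower bounds meet at 4, so that is the treewidth.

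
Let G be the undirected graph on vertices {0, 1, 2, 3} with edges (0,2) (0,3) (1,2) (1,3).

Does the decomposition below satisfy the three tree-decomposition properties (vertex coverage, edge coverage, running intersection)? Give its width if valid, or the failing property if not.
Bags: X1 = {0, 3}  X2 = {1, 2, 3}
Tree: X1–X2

No — edge (2,0) lies in no bag.

A tree decomposition must satisfy three properties: every vertex lies in some bag; for every edge, both endpoints lie together in some bag; and for every vertex, the bags containing it form a connected subtree. Here edge (2,0) lies in no bag, so the decomposition is invalid.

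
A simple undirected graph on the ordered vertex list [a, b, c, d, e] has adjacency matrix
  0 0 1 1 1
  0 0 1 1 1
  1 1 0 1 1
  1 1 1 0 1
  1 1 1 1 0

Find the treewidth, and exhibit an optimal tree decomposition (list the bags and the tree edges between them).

Treewidth 3.
Bags: B1 = {a, c, d, e}  B2 = {b, c, d, e}
Tree: B1–B2

Each bag holds 4 vertices, so the decomposition has width 3, which upper-bounds the treewidth. For the lower bound, the 4 vertices {a, c, d, e} are pairwise adjacent, and any tree decomposition puts a clique entirely inside one bag — forcing width ≥ 3. Hence tw(G) = 3 exactly.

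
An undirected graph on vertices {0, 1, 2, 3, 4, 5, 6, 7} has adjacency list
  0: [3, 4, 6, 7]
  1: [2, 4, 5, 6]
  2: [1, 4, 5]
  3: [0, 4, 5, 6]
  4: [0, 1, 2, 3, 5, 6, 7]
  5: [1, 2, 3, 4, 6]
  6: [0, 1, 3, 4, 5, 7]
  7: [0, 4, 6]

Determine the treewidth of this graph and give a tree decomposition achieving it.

Treewidth 3.
Bags: B1 = {1, 2, 4, 5}  B2 = {1, 4, 5, 6}  B3 = {3, 4, 5, 6}  B4 = {0, 3, 4, 6}  B5 = {0, 4, 6, 7}
Tree: B1–B2, B2–B3, B3–B4, B4–B5

Each bag holds 4 vertices, so the decomposition has width 3, which upper-bounds the treewidth. Conversely, {1, 2, 4, 5} is a clique of size 4, and the vertices of any clique must share a bag in every tree decomposition; so some bag has ≥ 4 vertices and tw(G) ≥ 3. Combining the bounds, tw(G) = 3.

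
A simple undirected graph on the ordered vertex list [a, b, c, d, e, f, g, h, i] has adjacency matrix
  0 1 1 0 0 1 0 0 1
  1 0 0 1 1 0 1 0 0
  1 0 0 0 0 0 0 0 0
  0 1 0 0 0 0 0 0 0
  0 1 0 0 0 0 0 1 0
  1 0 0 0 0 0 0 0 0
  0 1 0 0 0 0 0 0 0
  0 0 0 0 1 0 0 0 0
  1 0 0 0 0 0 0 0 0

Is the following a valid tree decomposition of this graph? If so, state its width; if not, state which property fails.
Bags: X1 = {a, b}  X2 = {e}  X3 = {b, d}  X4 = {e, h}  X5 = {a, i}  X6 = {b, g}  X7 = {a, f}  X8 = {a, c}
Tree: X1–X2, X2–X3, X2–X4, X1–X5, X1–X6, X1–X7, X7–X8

A tree decomposition must satisfy three properties: every vertex lies in some bag; for every edge, both endpoints lie together in some bag; and for every vertex, the bags containing it form a connected subtree. Here edge (b,e) lies in no bag, so the decomposition is invalid.

No — edge (b,e) lies in no bag.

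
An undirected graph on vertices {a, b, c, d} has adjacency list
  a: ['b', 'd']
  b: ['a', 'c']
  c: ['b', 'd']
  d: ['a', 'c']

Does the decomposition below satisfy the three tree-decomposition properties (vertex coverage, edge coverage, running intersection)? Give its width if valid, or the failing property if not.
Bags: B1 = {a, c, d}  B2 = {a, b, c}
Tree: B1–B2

Vertex coverage: the bags together contain {a, b, c, d}, the full vertex set. Edge coverage: each edge of G has both endpoints in at least one bag. Running intersection: for every vertex, the bags containing it form a connected subtree. All three properties hold, so this is a valid tree decomposition of width max|bag| − 1 = 2, and hence tw(G) ≤ 2.

Yes; width 2.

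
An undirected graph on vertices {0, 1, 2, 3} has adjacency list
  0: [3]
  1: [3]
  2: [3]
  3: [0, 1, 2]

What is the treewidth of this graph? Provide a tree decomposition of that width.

Every bag has size at most 2, so the width is 2 − 1 = 1 and tw(G) ≤ 1. Since G has at least one edge (e.g. 3–1), it is not an edgeless graph, so tw(G) ≥ 1. The upper and lower bounds meet at 1, so that is the treewidth.

Treewidth 1.
One optimal decomposition is:
Bags: B1 = {1, 3}  B2 = {0, 3}  B3 = {2, 3}
Tree: B1–B2, B2–B3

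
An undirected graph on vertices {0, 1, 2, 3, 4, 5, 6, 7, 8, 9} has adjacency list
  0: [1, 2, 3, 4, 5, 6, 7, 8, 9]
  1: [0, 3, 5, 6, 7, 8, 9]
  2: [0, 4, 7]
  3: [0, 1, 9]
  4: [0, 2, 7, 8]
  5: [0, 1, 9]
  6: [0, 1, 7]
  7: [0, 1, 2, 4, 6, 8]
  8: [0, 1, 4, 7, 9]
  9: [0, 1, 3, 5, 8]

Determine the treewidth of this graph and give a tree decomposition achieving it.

Treewidth 3.
One such decomposition:
Bags: B1 = {0, 1, 7, 8}  B2 = {0, 4, 7, 8}  B3 = {0, 1, 6, 7}  B4 = {0, 1, 8, 9}  B5 = {0, 1, 5, 9}  B6 = {0, 2, 4, 7}  B7 = {0, 1, 3, 9}
Tree: B1–B2, B1–B3, B1–B4, B4–B5, B2–B6, B5–B7

Each bag holds 4 vertices, so the decomposition has width 3, which upper-bounds the treewidth. For the lower bound, the 4 vertices {0, 1, 8, 9} are pairwise adjacent, and any tree decomposition puts a clique entirely inside one bag — forcing width ≥ 3. Combining the bounds, tw(G) = 3.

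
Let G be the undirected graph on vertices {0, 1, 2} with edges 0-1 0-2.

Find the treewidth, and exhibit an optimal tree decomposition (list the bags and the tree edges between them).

Treewidth 1.
One such decomposition:
Bags: B1 = {0, 1}  B2 = {0, 2}
Tree: B1–B2

Every bag has size at most 2, so the width is 2 − 1 = 1 and tw(G) ≤ 1. G has an edge, so its treewidth is at least 1. Combining the bounds, tw(G) = 1.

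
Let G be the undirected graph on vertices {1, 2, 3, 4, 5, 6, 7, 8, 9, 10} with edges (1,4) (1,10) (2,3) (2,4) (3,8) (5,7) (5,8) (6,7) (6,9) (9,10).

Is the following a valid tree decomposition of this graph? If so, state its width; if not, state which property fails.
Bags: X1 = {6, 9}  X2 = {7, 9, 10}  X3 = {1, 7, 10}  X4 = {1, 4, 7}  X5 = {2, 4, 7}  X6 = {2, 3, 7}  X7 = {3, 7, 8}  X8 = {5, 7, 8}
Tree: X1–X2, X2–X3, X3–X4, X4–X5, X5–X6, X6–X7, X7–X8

A tree decomposition must satisfy three properties: every vertex lies in some bag; for every edge, both endpoints lie together in some bag; and for every vertex, the bags containing it form a connected subtree. Here edge (7,6) lies in no bag, so the decomposition is invalid.

No — edge (7,6) lies in no bag.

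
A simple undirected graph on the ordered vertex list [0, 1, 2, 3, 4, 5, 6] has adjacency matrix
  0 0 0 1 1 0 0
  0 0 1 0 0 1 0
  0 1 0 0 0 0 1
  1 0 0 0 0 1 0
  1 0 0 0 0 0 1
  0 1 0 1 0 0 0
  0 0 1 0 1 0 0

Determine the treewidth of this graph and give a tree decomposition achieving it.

Treewidth 2.
Bags: B1 = {0, 4, 6}  B2 = {0, 2, 6}  B3 = {0, 1, 2}  B4 = {0, 1, 5}  B5 = {0, 3, 5}
Tree: B1–B2, B2–B3, B3–B4, B4–B5

The largest bag has 3 vertices, giving width 2; this decomposition certifies tw(G) ≤ 2. Since 0–4–6–2–1–5–3–0 is a cycle in G, G is not acyclic. Forests are exactly the graphs of treewidth ≤ 1, so tw(G) ≥ 2. The upper and lower bounds meet at 2, so that is the treewidth.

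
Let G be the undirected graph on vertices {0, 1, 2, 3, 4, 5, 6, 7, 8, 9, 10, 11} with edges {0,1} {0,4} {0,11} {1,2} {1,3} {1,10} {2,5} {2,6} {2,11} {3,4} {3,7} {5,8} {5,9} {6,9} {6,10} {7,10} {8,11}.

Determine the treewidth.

3

A width-3 tree decomposition is:
Bags: B1 = {5, 6, 8, 9}  B2 = {2, 5, 6, 8}  B3 = {2, 6, 8, 11}  B4 = {2, 6, 10, 11}  B5 = {1, 2, 10, 11}  B6 = {0, 1, 10, 11}  B7 = {0, 1, 7, 10}  B8 = {0, 1, 3, 7}  B9 = {0, 3, 4, 7}
Tree: B1–B2, B2–B3, B3–B4, B4–B5, B5–B6, B6–B7, B7–B8, B8–B9
Every bag has size at most 4, so the width is 4 − 1 = 3 and tw(G) ≤ 3. For the lower bound: the 4 vertex sets {5,8,9}, {6}, {2}, {0,1,10,11} are disjoint, each induces a connected subgraph, and every pair is joined by at least one edge of G. Contracting each set to a single vertex therefore yields K_{4} as a minor, and since treewidth is minor-monotone, tw(G) ≥ tw(K_{4}) = 3. Therefore the treewidth is 3.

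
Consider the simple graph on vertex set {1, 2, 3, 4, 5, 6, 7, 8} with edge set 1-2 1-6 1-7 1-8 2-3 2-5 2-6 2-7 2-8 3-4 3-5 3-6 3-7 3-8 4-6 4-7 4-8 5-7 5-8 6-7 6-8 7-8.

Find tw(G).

4

A width-4 tree decomposition is:
Bags: B1 = {2, 3, 6, 7, 8}  B2 = {2, 3, 5, 7, 8}  B3 = {1, 2, 6, 7, 8}  B4 = {3, 4, 6, 7, 8}
Tree: B1–B2, B1–B3, B1–B4
Each bag holds 5 vertices, so the decomposition has width 4, which upper-bounds the treewidth. Conversely, {1, 2, 6, 7, 8} is a clique of size 5, and the vertices of any clique must share a bag in every tree decomposition; so some bag has ≥ 5 vertices and tw(G) ≥ 4. Combining the bounds, tw(G) = 4.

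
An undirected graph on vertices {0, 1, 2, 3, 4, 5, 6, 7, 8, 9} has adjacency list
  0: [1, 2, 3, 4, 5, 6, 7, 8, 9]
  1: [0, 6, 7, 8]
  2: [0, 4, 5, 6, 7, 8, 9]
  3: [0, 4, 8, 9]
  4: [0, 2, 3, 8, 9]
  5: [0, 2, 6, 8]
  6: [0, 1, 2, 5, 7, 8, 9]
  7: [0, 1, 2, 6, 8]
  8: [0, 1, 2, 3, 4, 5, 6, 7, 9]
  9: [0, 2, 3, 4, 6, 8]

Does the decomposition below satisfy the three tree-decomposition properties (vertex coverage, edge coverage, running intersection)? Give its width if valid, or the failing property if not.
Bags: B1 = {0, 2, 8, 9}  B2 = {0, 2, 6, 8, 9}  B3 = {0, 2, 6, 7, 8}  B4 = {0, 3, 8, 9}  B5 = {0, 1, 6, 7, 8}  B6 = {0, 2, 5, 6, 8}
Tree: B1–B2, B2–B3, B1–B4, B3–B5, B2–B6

A tree decomposition must satisfy three properties: every vertex lies in some bag; for every edge, both endpoints lie together in some bag; and for every vertex, the bags containing it form a connected subtree. Here vertex 4 appears in no bag, so the decomposition is invalid.

No — vertex 4 appears in no bag.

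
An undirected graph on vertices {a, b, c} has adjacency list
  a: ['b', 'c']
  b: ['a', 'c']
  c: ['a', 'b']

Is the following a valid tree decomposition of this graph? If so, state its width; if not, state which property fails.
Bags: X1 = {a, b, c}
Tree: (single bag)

Yes; width 2.

Vertex coverage: the bags together contain {a, b, c}, the full vertex set. Edge coverage: each edge of G has both endpoints in at least one bag. Running intersection: for every vertex, the bags containing it form a connected subtree. All three properties hold, so this is a valid tree decomposition of width max|bag| − 1 = 2, and hence tw(G) ≤ 2.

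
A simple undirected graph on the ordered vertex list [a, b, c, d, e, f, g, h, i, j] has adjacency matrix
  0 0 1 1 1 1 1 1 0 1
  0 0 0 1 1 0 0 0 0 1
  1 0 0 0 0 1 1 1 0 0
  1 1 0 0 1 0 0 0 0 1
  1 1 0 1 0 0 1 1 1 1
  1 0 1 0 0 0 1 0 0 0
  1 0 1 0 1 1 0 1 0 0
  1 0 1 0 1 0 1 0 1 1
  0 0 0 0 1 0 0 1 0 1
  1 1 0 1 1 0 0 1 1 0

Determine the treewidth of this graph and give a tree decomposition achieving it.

Treewidth 3.
One optimal decomposition is:
Bags: B1 = {e, h, i, j}  B2 = {a, e, h, j}  B3 = {a, e, g, h}  B4 = {a, d, e, j}  B5 = {b, d, e, j}  B6 = {a, c, g, h}  B7 = {a, c, f, g}
Tree: B1–B2, B2–B3, B2–B4, B4–B5, B3–B6, B6–B7

The largest bag has 4 vertices, giving width 3; this decomposition certifies tw(G) ≤ 3. On the other hand G contains the 4-clique {a, d, e, j}. A clique must lie in a single bag of any decomposition, so no decomposition can have width below 3. Hence tw(G) = 3 exactly.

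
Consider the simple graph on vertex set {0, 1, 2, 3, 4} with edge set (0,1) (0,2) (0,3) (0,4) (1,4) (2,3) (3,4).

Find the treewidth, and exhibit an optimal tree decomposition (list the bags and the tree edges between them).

Treewidth 2.
One optimal decomposition is:
Bags: B1 = {0, 2, 3}  B2 = {0, 3, 4}  B3 = {0, 1, 4}
Tree: B1–B2, B2–B3

Each bag holds 3 vertices, so the decomposition has width 2, which upper-bounds the treewidth. For the lower bound, the 3 vertices {0, 1, 4} are pairwise adjacent, and any tree decomposition puts a clique entirely inside one bag — forcing width ≥ 2. Hence tw(G) = 2 exactly.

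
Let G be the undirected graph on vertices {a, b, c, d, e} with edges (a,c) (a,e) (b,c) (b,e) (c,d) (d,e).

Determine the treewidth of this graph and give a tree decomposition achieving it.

The largest bag has 3 vertices, giving width 2; this decomposition certifies tw(G) ≤ 2. For the lower bound, G contains the cycle c–a–e–d–c, so G is not a forest; only forests have treewidth ≤ 1, hence tw(G) ≥ 2. Hence tw(G) = 2 exactly.

Treewidth 2.
One optimal decomposition is:
Bags: B1 = {a, c, e}  B2 = {c, d, e}  B3 = {b, c, e}
Tree: B1–B2, B2–B3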